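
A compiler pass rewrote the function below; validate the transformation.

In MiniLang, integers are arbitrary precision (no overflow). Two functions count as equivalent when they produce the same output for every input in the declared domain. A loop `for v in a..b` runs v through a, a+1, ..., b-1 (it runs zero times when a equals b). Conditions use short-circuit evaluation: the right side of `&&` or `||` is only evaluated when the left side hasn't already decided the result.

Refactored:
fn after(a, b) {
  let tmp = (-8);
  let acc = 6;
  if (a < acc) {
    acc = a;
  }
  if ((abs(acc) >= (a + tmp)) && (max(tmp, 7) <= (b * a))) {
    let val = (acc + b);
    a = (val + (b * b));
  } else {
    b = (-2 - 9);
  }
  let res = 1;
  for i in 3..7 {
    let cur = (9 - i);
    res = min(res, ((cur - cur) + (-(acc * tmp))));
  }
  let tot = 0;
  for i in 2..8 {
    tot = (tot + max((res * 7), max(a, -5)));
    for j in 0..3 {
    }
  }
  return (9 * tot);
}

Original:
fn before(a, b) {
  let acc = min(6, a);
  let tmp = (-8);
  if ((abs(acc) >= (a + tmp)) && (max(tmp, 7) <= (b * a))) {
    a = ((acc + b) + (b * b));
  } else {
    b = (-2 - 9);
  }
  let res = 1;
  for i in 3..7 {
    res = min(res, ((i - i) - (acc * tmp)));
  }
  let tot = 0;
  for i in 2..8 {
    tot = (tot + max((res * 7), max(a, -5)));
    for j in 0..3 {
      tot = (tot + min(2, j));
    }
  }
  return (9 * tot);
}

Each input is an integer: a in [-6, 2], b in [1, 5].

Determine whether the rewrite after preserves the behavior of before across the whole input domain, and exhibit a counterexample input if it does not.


On input a=-6, b=1, before returns -108 while after returns -270.
verdict: not equivalent; witness: a=-6, b=1


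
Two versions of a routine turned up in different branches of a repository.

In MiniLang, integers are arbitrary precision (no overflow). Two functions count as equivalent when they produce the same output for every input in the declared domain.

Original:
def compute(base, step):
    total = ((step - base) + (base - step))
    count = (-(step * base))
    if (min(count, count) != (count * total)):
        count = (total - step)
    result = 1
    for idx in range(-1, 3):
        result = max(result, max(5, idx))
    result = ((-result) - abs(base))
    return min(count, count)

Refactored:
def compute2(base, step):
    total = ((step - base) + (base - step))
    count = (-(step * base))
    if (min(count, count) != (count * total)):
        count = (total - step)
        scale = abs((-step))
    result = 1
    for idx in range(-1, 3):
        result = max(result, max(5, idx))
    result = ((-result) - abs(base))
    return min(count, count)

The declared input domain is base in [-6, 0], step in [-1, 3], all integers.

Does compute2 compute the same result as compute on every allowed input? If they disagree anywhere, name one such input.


Reading the diff, among the changes: min/max/abs usage differs, plus local variable names differ, plus statement counts differ.
One worked example (base=-2, step=-1) — compute: total = 0; count = -2; (min(count, count) != (count * total)) -> true; count = 1; result = 1; [idx=-1]; result = 5; [idx=0]; result = 5; [idx=1]; result = 5; [idx=2]; result = 5; result = -7; return 1; compute2: total = 0; count = -2; (min(count, count) != (count * total)) -> true; count = 1; scale = 1; result = 1; [idx=-1]; result = 5; [idx=0]; result = 5; [idx=1]; result = 5; [idx=2]; result = 5; result = -7; return 1; agreement on 1.
Across all 35 domain points the two functions coincide.
verdict: equivalent


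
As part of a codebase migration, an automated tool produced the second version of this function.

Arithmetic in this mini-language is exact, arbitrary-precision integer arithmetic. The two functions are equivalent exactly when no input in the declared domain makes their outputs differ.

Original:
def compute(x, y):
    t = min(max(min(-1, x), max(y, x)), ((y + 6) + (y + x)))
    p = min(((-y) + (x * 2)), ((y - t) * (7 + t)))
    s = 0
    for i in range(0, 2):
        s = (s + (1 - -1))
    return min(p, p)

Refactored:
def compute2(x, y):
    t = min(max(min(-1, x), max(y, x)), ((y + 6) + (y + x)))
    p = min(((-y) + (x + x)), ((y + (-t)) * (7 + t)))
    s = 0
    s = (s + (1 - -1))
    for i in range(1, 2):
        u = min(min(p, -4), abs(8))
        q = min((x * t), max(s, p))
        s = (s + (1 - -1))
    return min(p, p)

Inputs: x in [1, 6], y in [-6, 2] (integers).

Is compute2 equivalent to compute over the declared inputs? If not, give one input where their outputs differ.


Behavior is preserved: although statement counts differ; and constant usage differs; and local variable names differ; and arithmetic usage differs; and min/max/abs usage differs; and loop structure differs, the outputs never diverge.
As a probe, take x=6, y=-4: compute runs t becomes 4; next p becomes -88; next s becomes 0; next at i=0:; next s becomes 2; next at i=1:; next s becomes 4; next final value -88; compute2 runs t becomes 4; next p becomes -88; next s becomes 0; next s becomes 2; next at i=1:; next u becomes -88; next q becomes 2; next s becomes 4; next final value -88; both end at -88.
Across all 54 domain points the two functions coincide.
verdict: equivalent


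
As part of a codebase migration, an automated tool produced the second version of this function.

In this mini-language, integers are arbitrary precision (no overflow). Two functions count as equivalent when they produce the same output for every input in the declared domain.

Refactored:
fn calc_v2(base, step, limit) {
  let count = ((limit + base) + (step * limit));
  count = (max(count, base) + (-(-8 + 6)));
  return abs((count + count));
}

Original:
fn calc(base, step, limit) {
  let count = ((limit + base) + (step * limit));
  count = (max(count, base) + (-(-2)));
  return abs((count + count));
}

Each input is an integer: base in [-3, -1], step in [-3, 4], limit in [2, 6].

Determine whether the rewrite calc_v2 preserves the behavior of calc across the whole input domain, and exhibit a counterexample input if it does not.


Although constant usage differs, plus arithmetic usage differs, 120/120 inputs agree.
verdict: equivalent


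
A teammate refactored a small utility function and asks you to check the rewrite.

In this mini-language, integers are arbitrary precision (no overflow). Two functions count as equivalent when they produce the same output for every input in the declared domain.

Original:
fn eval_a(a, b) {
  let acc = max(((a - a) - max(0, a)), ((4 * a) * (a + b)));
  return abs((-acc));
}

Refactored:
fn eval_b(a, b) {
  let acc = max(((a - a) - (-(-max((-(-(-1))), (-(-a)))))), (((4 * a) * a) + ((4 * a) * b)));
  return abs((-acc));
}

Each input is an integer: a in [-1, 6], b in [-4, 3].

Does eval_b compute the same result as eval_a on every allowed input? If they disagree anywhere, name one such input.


There is a counterexample at a=-1, b=1: 0 on one side, 1 on the other.
eval_a: acc = 0; return 0
eval_b: acc = 1; return 1
verdict: not equivalent; witness: a=-1, b=1


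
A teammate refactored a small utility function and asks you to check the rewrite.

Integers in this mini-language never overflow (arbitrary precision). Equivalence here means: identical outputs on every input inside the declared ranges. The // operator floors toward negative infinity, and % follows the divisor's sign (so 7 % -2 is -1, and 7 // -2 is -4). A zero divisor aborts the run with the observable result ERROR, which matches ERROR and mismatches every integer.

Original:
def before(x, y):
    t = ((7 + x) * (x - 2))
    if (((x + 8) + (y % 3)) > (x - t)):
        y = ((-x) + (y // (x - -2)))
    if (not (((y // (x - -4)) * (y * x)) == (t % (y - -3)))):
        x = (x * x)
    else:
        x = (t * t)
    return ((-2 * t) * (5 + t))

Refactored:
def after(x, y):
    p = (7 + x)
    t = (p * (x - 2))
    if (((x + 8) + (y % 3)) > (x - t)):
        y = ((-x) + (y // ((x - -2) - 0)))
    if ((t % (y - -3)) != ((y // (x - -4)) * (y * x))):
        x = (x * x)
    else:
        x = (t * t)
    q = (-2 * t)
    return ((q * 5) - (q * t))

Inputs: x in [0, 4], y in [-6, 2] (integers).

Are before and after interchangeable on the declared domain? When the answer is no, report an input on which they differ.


Try x=0, y=-6.
before: t := -14 | (((x + 8) + (y % 3)) > (x - t)): false | (not (((y // (x - -4)) * (y * x)) == (t % (y - -3)))): true | x := 0 | result -252
after: p := 7 | t := -14 | (((x + 8) + (y % 3)) > (x - t)): false | ((t % (y - -3)) != ((y // (x - -4)) * (y * x))): true | x := 0 | q := 28 | result 532
-252 and 532 differ, so these are not the same function on this domain.
verdict: not equivalent; witness: x=0, y=-6


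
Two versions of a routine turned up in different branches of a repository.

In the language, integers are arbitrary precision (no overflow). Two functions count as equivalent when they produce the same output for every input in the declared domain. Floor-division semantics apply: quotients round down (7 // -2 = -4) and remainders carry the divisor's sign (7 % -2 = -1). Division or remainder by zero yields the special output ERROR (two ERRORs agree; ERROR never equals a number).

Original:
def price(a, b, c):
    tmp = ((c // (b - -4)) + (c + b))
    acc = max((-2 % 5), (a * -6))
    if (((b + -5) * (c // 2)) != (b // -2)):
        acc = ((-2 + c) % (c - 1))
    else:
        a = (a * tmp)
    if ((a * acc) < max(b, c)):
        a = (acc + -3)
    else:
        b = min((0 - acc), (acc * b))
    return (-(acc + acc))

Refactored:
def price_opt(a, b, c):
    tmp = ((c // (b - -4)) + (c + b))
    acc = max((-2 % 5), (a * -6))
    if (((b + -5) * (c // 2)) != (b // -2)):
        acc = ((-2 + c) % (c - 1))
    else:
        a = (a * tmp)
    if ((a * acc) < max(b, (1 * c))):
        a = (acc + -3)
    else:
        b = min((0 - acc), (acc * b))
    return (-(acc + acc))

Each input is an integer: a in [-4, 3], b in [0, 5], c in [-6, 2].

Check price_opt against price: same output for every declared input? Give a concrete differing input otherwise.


Behavior is preserved: although arithmetic usage differs, plus constant usage differs, the outputs never diverge.
As a probe, take a=-2, b=0, c=-1: price runs tmp := -2 | acc := 12 | (((b + -5) * (c // 2)) != (b // -2)): true | acc := -1 | ((a * acc) < max(b, c)): false | b := 0 | result 2; price_opt runs tmp := -2 | acc := 12 | (((b + -5) * (c // 2)) != (b // -2)): true | acc := -1 | ((a * acc) < max(b, (1 * c))): false | b := 0 | result 2; both end at 2.
Every one of the 432 inputs gives matching results.
verdict: equivalent


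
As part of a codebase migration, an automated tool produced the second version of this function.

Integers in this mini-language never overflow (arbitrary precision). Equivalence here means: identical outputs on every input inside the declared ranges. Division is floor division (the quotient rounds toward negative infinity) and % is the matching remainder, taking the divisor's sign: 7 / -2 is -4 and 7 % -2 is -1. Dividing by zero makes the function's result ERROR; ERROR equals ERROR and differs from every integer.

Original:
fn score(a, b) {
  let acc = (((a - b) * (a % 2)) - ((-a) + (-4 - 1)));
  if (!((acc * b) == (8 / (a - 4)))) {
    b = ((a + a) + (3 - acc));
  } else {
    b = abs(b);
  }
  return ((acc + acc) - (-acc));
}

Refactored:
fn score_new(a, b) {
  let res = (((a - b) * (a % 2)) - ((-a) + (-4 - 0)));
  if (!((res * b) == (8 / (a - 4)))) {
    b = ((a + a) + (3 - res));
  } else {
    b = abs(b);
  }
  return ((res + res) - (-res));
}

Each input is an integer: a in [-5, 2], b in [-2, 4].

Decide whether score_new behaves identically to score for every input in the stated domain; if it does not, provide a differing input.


Evaluate both at a=-5, b=-2.
score: acc := -3 | (!((acc * b) == (8 / (a - 4)))): true | b := -4 | result -9
score_new: res := -4 | (!((res * b) == (8 / (a - 4)))): true | b := -3 | result -12
-9 against -12: the behavior changed.
verdict: not equivalent; witness: a=-5, b=-2


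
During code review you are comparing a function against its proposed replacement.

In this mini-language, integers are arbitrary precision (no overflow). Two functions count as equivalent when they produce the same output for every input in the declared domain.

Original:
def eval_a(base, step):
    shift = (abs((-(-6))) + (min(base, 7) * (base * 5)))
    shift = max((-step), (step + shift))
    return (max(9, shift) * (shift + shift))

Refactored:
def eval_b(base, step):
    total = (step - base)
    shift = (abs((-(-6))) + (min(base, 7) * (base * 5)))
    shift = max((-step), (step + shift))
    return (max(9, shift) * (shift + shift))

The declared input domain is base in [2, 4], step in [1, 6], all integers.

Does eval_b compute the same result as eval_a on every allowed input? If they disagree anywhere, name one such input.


The two versions differ — the changes include arithmetic usage differs, local variable names differ, statement counts differ.
Tracing base=2, step=4: eval_a: shift becomes 26; next shift becomes 30; next final value 1800 | eval_b: total becomes 2; next shift becomes 26; next shift becomes 30; next final value 1800 — matching result 1800.
Checked all 18 inputs in the declared domain: the outputs agree on every one.
verdict: equivalent


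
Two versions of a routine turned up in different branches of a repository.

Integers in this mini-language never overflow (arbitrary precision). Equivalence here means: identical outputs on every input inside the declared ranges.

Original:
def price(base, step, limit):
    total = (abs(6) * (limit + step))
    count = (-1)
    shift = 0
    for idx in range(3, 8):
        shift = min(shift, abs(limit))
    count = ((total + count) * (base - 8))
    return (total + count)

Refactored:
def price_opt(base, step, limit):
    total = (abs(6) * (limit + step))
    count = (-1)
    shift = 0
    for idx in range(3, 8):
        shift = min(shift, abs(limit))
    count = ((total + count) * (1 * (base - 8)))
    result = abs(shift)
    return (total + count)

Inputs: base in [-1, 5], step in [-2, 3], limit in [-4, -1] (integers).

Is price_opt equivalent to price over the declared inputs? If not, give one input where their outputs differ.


Side by side, the visible changes include: local variable names differ, and arithmetic usage differs, and statement counts differ, and min/max/abs usage differs, and constant usage differs.
Spot check at base=3, step=-1, limit=-4 — price: total becomes -30; next count becomes -1; next shift becomes 0; next at idx=3:; next shift becomes 0; next at idx=4:; next shift becomes 0; next at idx=5:; next shift becomes 0; next at idx=6:; next shift becomes 0; next at idx=7:; next shift becomes 0; next count becomes 155; next final value 125. price_opt: total becomes -30; next count becomes -1; next shift becomes 0; next at idx=3:; next shift becomes 0; next at idx=4:; next shift becomes 0; next at idx=5:; next shift becomes 0; next at idx=6:; next shift becomes 0; next at idx=7:; next shift becomes 0; next count becomes 155; next result becomes 0; next final value 125. Both give 125.
Across all 168 domain points the two functions coincide.
verdict: equivalent


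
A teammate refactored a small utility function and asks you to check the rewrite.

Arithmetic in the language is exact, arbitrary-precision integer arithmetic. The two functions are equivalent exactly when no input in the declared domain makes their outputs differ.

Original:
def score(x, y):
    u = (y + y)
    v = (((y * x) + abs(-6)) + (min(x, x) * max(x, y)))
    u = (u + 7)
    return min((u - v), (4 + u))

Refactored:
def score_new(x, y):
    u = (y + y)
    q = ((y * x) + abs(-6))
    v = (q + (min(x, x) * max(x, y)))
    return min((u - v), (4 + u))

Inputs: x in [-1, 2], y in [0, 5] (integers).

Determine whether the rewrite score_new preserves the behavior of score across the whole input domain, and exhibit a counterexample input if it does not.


Take x=-1, y=0.
score: u := 0 | v := 6 | u := 7 | result 1
score_new: u := 0 | q := 6 | v := 6 | result -6
1 != -6, so the rewrite changes behavior.
verdict: not equivalent; witness: x=-1, y=0


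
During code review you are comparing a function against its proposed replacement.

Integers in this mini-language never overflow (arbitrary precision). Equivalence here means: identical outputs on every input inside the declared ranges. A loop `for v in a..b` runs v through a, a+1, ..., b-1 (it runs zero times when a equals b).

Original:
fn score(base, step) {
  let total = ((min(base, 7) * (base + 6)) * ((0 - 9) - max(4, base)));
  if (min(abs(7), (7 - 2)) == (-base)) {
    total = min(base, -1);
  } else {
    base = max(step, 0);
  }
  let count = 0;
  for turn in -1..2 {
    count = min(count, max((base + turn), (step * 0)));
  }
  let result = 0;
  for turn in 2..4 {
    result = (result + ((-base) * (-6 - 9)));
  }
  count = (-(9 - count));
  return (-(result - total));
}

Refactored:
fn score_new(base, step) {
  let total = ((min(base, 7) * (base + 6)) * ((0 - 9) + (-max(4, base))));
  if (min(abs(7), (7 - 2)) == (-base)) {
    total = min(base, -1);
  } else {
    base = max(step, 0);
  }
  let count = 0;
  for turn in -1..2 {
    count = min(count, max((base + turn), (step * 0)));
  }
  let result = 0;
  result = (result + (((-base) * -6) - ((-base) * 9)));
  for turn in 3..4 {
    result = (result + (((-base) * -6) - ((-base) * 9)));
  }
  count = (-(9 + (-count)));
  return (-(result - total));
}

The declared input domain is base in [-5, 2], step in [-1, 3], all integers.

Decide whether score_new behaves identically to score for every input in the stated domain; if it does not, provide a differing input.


Although statement counts differ, and arithmetic usage differs, and loop structure differs, and constant usage differs, 40/40 inputs agree.
verdict: equivalent


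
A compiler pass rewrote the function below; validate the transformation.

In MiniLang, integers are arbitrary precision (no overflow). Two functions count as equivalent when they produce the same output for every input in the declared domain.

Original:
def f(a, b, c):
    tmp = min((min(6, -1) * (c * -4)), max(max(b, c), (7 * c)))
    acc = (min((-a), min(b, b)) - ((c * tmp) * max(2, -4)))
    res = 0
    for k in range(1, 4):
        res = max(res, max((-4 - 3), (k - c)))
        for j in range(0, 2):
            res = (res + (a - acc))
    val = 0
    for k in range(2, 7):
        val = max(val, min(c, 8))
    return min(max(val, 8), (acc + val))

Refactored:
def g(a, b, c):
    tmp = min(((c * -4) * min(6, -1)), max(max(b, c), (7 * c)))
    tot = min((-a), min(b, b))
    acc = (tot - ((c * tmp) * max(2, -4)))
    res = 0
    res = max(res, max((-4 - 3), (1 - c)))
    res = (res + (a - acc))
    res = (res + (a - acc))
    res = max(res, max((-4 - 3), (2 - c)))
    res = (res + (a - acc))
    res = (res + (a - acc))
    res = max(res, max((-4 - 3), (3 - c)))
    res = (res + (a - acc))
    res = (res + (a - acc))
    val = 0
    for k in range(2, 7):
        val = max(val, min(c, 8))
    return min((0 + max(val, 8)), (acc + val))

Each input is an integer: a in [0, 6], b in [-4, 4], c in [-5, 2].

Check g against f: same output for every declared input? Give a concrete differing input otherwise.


This is a faithful refactor — local variable names differ; arithmetic usage differs; constant usage differs; min/max/abs usage differs; statement counts differ; loop structure differs, but the computed results match everywhere.
Tracing a=2, b=-1, c=-4: f: tmp := -16 | acc := -130 | res := 0 | iter k=1: | res := 5 | iter j=0: | res := 137 | iter j=1: | res := 269 | iter k=2: | res := 269 | iter j=0: | res := 401 | iter j=1: | res := 533 | iter k=3: | res := 533 | iter j=0: | res := 665 | iter j=1: | res := 797 | val := 0 | iter k=2: | val := 0 | iter k=3: | val := 0 | iter k=4: | val := 0 | iter k=5: | val := 0 | iter k=6: | val := 0 | result -130 | g: tmp := -16 | tot := -2 | acc := -130 | res := 0 | res := 5 | res := 137 | res := 269 | res := 269 | res := 401 | res := 533 | res := 533 | res := 665 | res := 797 | val := 0 | iter k=2: | val := 0 | iter k=3: | val := 0 | iter k=4: | val := 0 | iter k=5: | val := 0 | iter k=6: | val := 0 | result -130 — matching result -130.
Across all 504 domain points the two functions coincide.
verdict: equivalent


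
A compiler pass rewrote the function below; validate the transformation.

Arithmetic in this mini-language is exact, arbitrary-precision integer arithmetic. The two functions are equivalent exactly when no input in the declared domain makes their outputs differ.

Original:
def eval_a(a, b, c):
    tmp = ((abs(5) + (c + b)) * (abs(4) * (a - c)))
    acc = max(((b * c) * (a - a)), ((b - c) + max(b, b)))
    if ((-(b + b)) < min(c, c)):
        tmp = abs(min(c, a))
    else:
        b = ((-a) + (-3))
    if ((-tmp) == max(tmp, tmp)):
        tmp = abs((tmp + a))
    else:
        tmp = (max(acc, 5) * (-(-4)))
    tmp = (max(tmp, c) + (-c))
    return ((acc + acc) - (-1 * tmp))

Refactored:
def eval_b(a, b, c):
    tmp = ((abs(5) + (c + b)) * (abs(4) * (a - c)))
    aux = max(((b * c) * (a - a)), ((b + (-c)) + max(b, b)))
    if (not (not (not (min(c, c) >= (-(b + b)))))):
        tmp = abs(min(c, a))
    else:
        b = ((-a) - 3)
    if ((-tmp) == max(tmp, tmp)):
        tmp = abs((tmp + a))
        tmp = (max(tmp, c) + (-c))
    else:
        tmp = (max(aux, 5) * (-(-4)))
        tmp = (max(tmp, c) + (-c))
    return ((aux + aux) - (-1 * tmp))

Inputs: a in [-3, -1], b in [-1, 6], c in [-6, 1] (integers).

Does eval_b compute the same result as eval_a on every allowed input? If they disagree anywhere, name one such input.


Try a=-3, b=-1, c=-4.
eval_a: tmp := 0 | acc := 2 | ((-(b + b)) < min(c, c)): false | b := 0 | ((-tmp) == max(tmp, tmp)): true | tmp := 3 | tmp := 7 | result 11
eval_b: tmp := 0 | aux := 2 | (not (not (not (min(c, c) >= (-(b + b)))))): true | tmp := 4 | ((-tmp) == max(tmp, tmp)): false | tmp := 20 | tmp := 24 | result 28
11 != 28, so the rewrite changes behavior.
verdict: not equivalent; witness: a=-3, b=-1, c=-4


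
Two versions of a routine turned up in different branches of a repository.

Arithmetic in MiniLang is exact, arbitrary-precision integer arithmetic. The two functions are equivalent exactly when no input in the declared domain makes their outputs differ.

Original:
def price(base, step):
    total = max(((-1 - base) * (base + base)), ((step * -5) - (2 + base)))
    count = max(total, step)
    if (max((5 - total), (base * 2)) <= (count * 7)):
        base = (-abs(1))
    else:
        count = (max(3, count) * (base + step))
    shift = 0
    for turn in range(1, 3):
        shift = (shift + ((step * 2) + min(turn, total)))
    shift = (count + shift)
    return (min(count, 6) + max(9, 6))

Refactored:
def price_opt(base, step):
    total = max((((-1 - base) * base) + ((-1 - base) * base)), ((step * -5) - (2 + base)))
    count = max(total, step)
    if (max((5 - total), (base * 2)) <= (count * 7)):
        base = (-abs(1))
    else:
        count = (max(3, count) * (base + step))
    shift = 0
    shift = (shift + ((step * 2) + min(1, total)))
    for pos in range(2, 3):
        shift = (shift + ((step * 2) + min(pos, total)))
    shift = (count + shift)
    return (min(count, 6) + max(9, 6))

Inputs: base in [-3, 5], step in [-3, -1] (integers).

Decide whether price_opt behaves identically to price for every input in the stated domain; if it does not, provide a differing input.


Equivalent — the differences include statement counts differ, arithmetic usage differs, loop structure differs, local variable names differ, constant usage differs, min/max/abs usage differs, yet no declared input distinguishes the two.
Spot check at base=2, step=-2 — price: total becomes 6; next count becomes 6; next (max((5 - total), (base * 2)) <= (count * 7)) evaluates to true; next base becomes -1; next shift becomes 0; next at turn=1:; next shift becomes -3; next at turn=2:; next shift becomes -5; next shift becomes 1; next final value 15. price_opt: total becomes 6; next count becomes 6; next (max((5 - total), (base * 2)) <= (count * 7)) evaluates to true; next base becomes -1; next shift becomes 0; next shift becomes -3; next at pos=2:; next shift becomes -5; next shift becomes 1; next final value 15. Both give 15.
Sweeping the whole domain (27 inputs) finds no disagreement.
verdict: equivalent


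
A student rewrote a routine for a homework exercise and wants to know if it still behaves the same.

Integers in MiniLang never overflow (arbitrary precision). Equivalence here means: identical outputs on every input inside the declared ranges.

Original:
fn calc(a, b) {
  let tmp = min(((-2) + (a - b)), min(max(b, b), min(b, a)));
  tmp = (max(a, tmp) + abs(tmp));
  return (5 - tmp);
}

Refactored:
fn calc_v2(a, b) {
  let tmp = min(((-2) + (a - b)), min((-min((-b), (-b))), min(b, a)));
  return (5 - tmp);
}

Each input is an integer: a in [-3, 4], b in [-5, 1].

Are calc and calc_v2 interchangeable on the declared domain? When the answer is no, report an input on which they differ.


At a=-3, b=-5: calc gives 3, calc_v2 gives 10.
verdict: not equivalent; witness: a=-3, b=-5


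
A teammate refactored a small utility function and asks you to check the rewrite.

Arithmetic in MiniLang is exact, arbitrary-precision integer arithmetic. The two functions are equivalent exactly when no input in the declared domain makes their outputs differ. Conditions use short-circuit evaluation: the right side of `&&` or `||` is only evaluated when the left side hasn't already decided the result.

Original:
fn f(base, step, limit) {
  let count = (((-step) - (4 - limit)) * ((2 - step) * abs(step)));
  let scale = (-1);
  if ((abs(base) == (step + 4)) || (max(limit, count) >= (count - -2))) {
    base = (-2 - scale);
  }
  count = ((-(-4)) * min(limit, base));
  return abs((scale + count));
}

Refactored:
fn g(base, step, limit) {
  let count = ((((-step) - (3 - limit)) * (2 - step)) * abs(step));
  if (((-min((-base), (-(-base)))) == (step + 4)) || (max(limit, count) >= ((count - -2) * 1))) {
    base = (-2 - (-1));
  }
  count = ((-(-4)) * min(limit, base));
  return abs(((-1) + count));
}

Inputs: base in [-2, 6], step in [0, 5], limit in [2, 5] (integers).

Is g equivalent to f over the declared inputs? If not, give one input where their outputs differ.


Run the pair on base=-2, step=3, limit=5.
f: count := 6 | scale := -1 | ((abs(base) == (step + 4)) || (max(limit, count) >= (count - -2))): false | count := -8 | result 9
g: count := 3 | (((-min((-base), (-(-base)))) == (step + 4)) || (max(limit, count) >= ((count - -2) * 1))): true | base := -1 | count := -4 | result 5
9 and 5 differ, so these are not the same function on this domain.
verdict: not equivalent; witness: base=-2, step=3, limit=5


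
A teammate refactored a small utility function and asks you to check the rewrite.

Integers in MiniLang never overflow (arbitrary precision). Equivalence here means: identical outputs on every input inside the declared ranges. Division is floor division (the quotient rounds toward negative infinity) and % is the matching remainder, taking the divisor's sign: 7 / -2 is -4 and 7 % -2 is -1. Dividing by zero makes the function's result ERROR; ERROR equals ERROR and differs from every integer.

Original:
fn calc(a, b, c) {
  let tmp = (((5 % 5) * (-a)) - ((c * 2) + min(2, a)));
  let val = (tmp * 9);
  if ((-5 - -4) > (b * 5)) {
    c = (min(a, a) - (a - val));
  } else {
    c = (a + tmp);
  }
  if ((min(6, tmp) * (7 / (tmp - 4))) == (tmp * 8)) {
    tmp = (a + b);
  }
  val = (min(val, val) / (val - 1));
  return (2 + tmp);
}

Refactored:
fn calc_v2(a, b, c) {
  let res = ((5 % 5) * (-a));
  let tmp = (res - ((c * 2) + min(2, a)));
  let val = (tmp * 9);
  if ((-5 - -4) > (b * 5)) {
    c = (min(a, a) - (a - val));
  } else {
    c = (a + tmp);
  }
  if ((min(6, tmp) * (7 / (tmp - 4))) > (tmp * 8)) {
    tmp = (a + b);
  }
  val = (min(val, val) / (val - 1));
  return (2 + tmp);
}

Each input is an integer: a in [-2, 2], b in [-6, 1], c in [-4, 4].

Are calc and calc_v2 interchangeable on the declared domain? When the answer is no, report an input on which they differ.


Evaluate both at a=-2, b=-6, c=1.
calc: tmp=0, then val=0, then ((-5 - -4) > (b * 5)) is true, then c=0, then ((min(6, tmp) * (7 / (tmp - 4))) == (tmp * 8)) is true, then tmp=-8, then val=0, then returns -6
calc_v2: res=0, then tmp=0, then val=0, then ((-5 - -4) > (b * 5)) is true, then c=0, then ((min(6, tmp) * (7 / (tmp - 4))) > (tmp * 8)) is false, then val=0, then returns 2
-6 vs 2 — the two versions disagree here.
verdict: not equivalent; witness: a=-2, b=-6, c=1


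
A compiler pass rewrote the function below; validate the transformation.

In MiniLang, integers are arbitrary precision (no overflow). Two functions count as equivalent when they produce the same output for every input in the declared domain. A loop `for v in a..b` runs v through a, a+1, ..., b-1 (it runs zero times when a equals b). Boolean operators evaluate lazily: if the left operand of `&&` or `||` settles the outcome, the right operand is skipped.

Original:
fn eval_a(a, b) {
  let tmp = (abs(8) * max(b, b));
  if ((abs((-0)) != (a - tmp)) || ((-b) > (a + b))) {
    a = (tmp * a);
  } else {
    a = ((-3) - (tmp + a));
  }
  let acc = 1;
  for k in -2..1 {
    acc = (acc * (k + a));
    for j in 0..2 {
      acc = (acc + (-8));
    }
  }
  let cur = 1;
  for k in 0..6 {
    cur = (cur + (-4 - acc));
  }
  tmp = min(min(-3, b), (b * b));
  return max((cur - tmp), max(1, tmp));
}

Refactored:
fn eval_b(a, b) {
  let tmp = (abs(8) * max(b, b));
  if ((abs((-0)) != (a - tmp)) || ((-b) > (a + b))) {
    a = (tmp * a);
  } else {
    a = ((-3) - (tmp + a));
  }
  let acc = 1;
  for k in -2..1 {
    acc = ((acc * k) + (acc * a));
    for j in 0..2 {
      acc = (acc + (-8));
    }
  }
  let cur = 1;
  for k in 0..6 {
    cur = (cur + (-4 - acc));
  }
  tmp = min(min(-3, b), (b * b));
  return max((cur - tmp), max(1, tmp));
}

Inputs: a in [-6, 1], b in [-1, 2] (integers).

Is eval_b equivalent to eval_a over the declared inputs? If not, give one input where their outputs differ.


The two versions differ — the changes include arithmetic usage differs.
One worked example (a=-3, b=-1) — eval_a: tmp becomes -8; next ((abs((-0)) != (a - tmp)) || ((-b) > (a + b))) evaluates to true; next a becomes 24; next acc becomes 1; next at k=-2:; next acc becomes 22; next at j=0:; next acc becomes 14; next at j=1:; next acc becomes 6; next at k=-1:; next acc becomes 138; next at j=0:; next acc becomes 130; next at j=1:; next acc becomes 122; next at k=0:; next acc becomes 2928; next at j=0:; next acc becomes 2920; next at j=1:; next acc becomes 2912; next cur becomes 1; next at k=0:; next cur becomes -2915; next at k=1:; next cur becomes -5831; next at k=2:; next cur becomes -8747; next at k=3:; next cur becomes -11663; next at k=4:; next cur becomes -14579; next at k=5:; next cur becomes -17495; next tmp becomes -3; next final value 1; eval_b: tmp becomes -8; next ((abs((-0)) != (a - tmp)) || ((-b) > (a + b))) evaluates to true; next a becomes 24; next acc becomes 1; next at k=-2:; next acc becomes 22; next at j=0:; next acc becomes 14; next at j=1:; next acc becomes 6; next at k=-1:; next acc becomes 138; next at j=0:; next acc becomes 130; next at j=1:; next acc becomes 122; next at k=0:; next acc becomes 2928; next at j=0:; next acc becomes 2920; next at j=1:; next acc becomes 2912; next cur becomes 1; next at k=0:; next cur becomes -2915; next at k=1:; next cur becomes -5831; next at k=2:; next cur becomes -8747; next at k=3:; next cur becomes -11663; next at k=4:; next cur becomes -14579; next at k=5:; next cur becomes -17495; next tmp becomes -3; next final value 1; agreement on 1.
Sweeping the whole domain (32 inputs) finds no disagreement.
verdict: equivalent


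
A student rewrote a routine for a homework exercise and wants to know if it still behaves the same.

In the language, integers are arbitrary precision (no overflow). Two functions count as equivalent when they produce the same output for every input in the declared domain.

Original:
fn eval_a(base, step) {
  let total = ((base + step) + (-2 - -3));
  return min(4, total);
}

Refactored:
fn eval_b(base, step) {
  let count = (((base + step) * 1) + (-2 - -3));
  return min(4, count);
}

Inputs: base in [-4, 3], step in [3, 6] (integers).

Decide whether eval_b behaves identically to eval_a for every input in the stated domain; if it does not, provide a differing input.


Behavior is preserved: although local variable names differ; also arithmetic usage differs; also constant usage differs, the outputs never diverge.
Spot check at base=3, step=5 — eval_a: total = 9; return 4. eval_b: count = 9; return 4. Both give 4.
Checked all 32 inputs in the declared domain: the outputs agree on every one.
verdict: equivalent


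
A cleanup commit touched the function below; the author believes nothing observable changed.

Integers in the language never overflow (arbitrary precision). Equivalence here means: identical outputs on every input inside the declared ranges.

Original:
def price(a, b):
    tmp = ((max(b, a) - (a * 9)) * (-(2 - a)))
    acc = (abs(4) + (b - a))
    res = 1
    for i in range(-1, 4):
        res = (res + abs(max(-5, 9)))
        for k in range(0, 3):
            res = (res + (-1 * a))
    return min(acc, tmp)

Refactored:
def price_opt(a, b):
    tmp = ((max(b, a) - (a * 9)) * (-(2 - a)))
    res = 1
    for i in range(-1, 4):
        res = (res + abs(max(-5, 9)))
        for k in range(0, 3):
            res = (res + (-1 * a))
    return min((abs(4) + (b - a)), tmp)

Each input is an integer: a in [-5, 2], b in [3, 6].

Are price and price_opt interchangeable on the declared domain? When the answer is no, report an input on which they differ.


Reading the diff, among the changes: statement counts differ; local variable names differ.
Spot check at a=-1, b=5 — price: tmp becomes -42; next acc becomes 10; next res becomes 1; next at i=-1:; next res becomes 10; next at k=0:; next res becomes 11; next at k=1:; next res becomes 12; next at k=2:; next res becomes 13; next at i=0:; next res becomes 22; next at k=0:; next res becomes 23; next at k=1:; next res becomes 24; next at k=2:; next res becomes 25; next at i=1:; next res becomes 34; next at k=0:; next res becomes 35; next at k=1:; next res becomes 36; next at k=2:; next res becomes 37; next at i=2:; next res becomes 46; next at k=0:; next res becomes 47; next at k=1:; next res becomes 48; next at k=2:; next res becomes 49; next at i=3:; next res becomes 58; next at k=0:; next res becomes 59; next at k=1:; next res becomes 60; next at k=2:; next res becomes 61; next final value -42. price_opt: tmp becomes -42; next res becomes 1; next at i=-1:; next res becomes 10; next at k=0:; next res becomes 11; next at k=1:; next res becomes 12; next at k=2:; next res becomes 13; next at i=0:; next res becomes 22; next at k=0:; next res becomes 23; next at k=1:; next res becomes 24; next at k=2:; next res becomes 25; next at i=1:; next res becomes 34; next at k=0:; next res becomes 35; next at k=1:; next res becomes 36; next at k=2:; next res becomes 37; next at i=2:; next res becomes 46; next at k=0:; next res becomes 47; next at k=1:; next res becomes 48; next at k=2:; next res becomes 49; next at i=3:; next res becomes 58; next at k=0:; next res becomes 59; next at k=1:; next res becomes 60; next at k=2:; next res becomes 61; next final value -42. Both give -42.
Checked all 32 inputs in the declared domain: the outputs agree on every one.
verdict: equivalent


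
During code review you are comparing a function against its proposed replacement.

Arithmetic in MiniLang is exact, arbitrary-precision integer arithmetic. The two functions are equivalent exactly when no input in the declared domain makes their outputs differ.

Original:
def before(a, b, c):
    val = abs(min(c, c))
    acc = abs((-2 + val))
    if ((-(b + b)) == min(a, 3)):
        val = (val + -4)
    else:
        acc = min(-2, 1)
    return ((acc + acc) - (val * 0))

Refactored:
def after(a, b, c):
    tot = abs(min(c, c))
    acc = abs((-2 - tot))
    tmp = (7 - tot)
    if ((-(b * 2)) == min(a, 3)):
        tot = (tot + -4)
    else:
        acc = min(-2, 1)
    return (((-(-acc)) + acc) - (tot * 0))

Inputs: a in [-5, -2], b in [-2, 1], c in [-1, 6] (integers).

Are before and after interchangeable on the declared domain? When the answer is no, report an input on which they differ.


Try a=-2, b=1, c=-1.
before: val becomes 1; next acc becomes 1; next ((-(b + b)) == min(a, 3)) evaluates to true; next val becomes -3; next final value 2
after: tot becomes 1; next acc becomes 3; next tmp becomes 6; next ((-(b * 2)) == min(a, 3)) evaluates to true; next tot becomes -3; next final value 6
2 vs 6 — the two versions disagree here.
verdict: not equivalent; witness: a=-2, b=1, c=-1


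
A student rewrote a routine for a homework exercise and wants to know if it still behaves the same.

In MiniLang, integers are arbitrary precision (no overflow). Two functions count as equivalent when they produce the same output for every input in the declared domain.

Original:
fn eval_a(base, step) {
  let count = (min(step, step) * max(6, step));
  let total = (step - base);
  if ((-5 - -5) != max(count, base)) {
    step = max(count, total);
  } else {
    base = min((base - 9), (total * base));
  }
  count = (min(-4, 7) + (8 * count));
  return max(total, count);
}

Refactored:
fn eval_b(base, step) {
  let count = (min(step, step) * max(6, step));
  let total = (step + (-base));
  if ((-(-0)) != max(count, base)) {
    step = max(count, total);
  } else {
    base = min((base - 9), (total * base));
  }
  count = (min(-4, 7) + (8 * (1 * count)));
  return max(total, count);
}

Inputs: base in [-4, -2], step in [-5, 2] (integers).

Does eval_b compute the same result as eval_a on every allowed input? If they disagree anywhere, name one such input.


The two versions differ — the changes include arithmetic usage differs, plus constant usage differs.
As a probe, take base=-4, step=2: eval_a runs count becomes 12; next total becomes 6; next ((-5 - -5) != max(count, base)) evaluates to true; next step becomes 12; next count becomes 92; next final value 92; eval_b runs count becomes 12; next total becomes 6; next ((-(-0)) != max(count, base)) evaluates to true; next step becomes 12; next count becomes 92; next final value 92; both end at 92.
Every one of the 24 inputs gives matching results.
verdict: equivalent


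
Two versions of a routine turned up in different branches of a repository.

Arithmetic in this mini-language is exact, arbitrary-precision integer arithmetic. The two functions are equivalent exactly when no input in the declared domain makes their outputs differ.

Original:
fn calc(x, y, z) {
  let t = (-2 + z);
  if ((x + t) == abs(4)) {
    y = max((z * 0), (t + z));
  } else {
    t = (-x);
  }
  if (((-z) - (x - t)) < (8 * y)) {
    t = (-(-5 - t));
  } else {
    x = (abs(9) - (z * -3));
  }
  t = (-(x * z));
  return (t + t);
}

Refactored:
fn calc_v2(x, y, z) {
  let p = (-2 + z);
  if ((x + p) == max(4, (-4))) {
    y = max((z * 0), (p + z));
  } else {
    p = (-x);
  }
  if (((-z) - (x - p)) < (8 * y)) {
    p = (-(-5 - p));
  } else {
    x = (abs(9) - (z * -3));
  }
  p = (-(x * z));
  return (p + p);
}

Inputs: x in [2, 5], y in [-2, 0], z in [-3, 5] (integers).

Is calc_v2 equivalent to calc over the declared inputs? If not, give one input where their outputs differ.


Differences: local variable names differ, min/max/abs usage differs, constant usage differs — yet all 108 inputs agree.
verdict: equivalent


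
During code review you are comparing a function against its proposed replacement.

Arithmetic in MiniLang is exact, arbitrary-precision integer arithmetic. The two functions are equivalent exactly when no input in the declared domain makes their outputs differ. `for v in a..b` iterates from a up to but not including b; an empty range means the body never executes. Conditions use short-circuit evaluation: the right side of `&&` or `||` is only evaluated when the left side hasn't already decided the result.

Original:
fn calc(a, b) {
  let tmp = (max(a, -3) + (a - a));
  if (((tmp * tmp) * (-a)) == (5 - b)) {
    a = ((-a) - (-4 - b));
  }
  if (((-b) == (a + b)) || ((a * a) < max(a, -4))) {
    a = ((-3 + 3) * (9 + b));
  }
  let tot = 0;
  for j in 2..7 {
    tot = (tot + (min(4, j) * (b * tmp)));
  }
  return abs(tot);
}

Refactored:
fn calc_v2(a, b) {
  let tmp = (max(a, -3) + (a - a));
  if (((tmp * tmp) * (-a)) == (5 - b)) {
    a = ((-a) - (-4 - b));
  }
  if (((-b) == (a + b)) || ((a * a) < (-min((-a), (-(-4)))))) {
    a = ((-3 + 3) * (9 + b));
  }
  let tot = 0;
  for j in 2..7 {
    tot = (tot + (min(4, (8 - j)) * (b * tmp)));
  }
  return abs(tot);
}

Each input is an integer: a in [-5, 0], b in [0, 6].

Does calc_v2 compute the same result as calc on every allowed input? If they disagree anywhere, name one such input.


Comparing the listings, the differences include: arithmetic usage differs; min/max/abs usage differs; constant usage differs.
As a probe, take a=-3, b=6: calc runs tmp=-3, then (((tmp * tmp) * (-a)) == (5 - b)) is false, then (((-b) == (a + b)) || ((a * a) < max(a, -4))) is false, then tot=0, then (j=2), then tot=-36, then (j=3), then tot=-90, then (j=4), then tot=-162, then (j=5), then tot=-234, then (j=6), then tot=-306, then returns 306; calc_v2 runs tmp=-3, then (((tmp * tmp) * (-a)) == (5 - b)) is false, then (((-b) == (a + b)) || ((a * a) < (-min((-a), (-(-4)))))) is false, then tot=0, then (j=2), then tot=-72, then (j=3), then tot=-144, then (j=4), then tot=-216, then (j=5), then tot=-270, then (j=6), then tot=-306, then returns 306; both end at 306.
An exhaustive pass over the 42 declared inputs shows identical outputs.
verdict: equivalent
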